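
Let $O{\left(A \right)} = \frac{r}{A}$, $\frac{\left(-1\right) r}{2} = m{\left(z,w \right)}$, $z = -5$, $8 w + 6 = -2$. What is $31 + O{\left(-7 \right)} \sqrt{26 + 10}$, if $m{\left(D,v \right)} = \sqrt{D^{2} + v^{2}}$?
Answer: $31 + \frac{12 \sqrt{26}}{7} \approx 39.741$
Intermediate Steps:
$w = -1$ ($w = - \frac{3}{4} + \frac{1}{8} \left(-2\right) = - \frac{3}{4} - \frac{1}{4} = -1$)
$r = - 2 \sqrt{26}$ ($r = - 2 \sqrt{\left(-5\right)^{2} + \left(-1\right)^{2}} = - 2 \sqrt{25 + 1} = - 2 \sqrt{26} \approx -10.198$)
$O{\left(A \right)} = - \frac{2 \sqrt{26}}{A}$ ($O{\left(A \right)} = \frac{\left(-2\right) \sqrt{26}}{A} = - \frac{2 \sqrt{26}}{A}$)
$31 + O{\left(-7 \right)} \sqrt{26 + 10} = 31 + - \frac{2 \sqrt{26}}{-7} \sqrt{26 + 10} = 31 + \left(-2\right) \sqrt{26} \left(- \frac{1}{7}\right) \sqrt{36} = 31 + \frac{2 \sqrt{26}}{7} \cdot 6 = 31 + \frac{12 \sqrt{26}}{7}$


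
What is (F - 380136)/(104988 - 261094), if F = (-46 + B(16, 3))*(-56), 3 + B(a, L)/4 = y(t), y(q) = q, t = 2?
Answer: 188668/78053 ≈ 2.4172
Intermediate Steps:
B(a, L) = -4 (B(a, L) = -12 + 4*2 = -12 + 8 = -4)
F = 2800 (F = (-46 - 4)*(-56) = -50*(-56) = 2800)
(F - 380136)/(104988 - 261094) = (2800 - 380136)/(104988 - 261094) = -377336/(-156106) = -377336*(-1/156106) = 188668/78053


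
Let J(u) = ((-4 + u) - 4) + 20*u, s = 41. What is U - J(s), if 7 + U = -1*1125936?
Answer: -1126796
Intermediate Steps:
U = -1125943 (U = -7 - 1*1125936 = -7 - 1125936 = -1125943)
J(u) = -8 + 21*u (J(u) = (-8 + u) + 20*u = -8 + 21*u)
U - J(s) = -1125943 - (-8 + 21*41) = -1125943 - (-8 + 861) = -1125943 - 1*853 = -1125943 - 853 = -1126796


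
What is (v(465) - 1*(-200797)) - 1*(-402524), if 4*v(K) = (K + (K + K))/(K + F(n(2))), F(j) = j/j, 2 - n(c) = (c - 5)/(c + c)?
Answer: 1124591739/1864 ≈ 6.0332e+5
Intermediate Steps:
n(c) = 2 - (-5 + c)/(2*c) (n(c) = 2 - (c - 5)/(c + c) = 2 - (-5 + c)/(2*c))
F(j) = 1
v(K) = 3*K/(4*(1 + K)) (v(K) = ((K + (K + K))/(K + 1))/4 = ((K + 2*K)/(1 + K))/4 = ((3*K)/(1 + K))/4 = (3*K/(1 + K))/4 = 3*K/(4*(1 + K)))
(v(465) - 1*(-200797)) - 1*(-402524) = ((¾)*465/(1 + 465) - 1*(-200797)) - 1*(-402524) = ((¾)*465/466 + 200797) + 402524 = ((¾)*465*(1/466) + 200797) + 402524 = (1395/1864 + 200797) + 402524 = 374287003/1864 + 402524 = 1124591739/1864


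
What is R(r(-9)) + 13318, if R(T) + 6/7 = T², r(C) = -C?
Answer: 93787/7 ≈ 13398.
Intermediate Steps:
R(T) = -6/7 + T²
R(r(-9)) + 13318 = (-6/7 + (-1*(-9))²) + 13318 = (-6/7 + 9²) + 13318 = (-6/7 + 81) + 13318 = 561/7 + 13318 = 93787/7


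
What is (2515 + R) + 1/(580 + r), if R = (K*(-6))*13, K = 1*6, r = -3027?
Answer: 5009008/2447 ≈ 2047.0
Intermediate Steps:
K = 6
R = -468 (R = (6*(-6))*13 = -36*13 = -468)
(2515 + R) + 1/(580 + r) = (2515 - 468) + 1/(580 - 3027) = 2047 + 1/(-2447) = 2047 - 1/2447 = 5009008/2447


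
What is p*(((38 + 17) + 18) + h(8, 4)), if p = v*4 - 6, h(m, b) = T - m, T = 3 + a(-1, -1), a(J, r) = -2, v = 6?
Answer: 1188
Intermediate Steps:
T = 1 (T = 3 - 2 = 1)
h(m, b) = 1 - m
p = 18 (p = 6*4 - 6 = 24 - 6 = 18)
p*(((38 + 17) + 18) + h(8, 4)) = 18*(((38 + 17) + 18) + (1 - 1*8)) = 18*((55 + 18) + (1 - 8)) = 18*(73 - 7) = 18*66 = 1188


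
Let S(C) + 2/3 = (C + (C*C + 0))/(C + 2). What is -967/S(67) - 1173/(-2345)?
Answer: -30235041/2115190 ≈ -14.294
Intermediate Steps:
S(C) = -⅔ + (C + C²)/(2 + C) (S(C) = -⅔ + (C + (C*C + 0))/(C + 2) = -⅔ + (C + (C² + 0))/(2 + C) = -⅔ + (C + C²)/(2 + C))
-967/S(67) - 1173/(-2345) = -967*3*(2 + 67)/(-4 + 67 + 3*67²) - 1173/(-2345) = -967*207/(-4 + 67 + 3*4489) - 1173*(-1/2345) = -967*207/(-4 + 67 + 13467) + 1173/2345 = -967/((⅓)*(1/69)*13530) + 1173/2345 = -967/4510/69 + 1173/2345 = -967*69/4510 + 1173/2345 = -66723/4510 + 1173/2345 = -30235041/2115190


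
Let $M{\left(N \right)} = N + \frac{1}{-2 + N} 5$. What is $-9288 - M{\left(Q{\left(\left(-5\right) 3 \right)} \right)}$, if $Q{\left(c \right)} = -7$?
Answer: $- \frac{83524}{9} \approx -9280.4$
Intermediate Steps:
$M{\left(N \right)} = N + \frac{5}{-2 + N}$
$-9288 - M{\left(Q{\left(\left(-5\right) 3 \right)} \right)} = -9288 - \frac{5 + \left(-7\right)^{2} - -14}{-2 - 7} = -9288 - \frac{5 + 49 + 14}{-9} = -9288 - \left(- \frac{1}{9}\right) 68 = -9288 - - \frac{68}{9} = -9288 + \frac{68}{9} = - \frac{83524}{9}$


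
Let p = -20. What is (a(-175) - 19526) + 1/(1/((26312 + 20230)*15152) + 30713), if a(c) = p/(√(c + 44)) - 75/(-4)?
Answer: -1690025601676164461/86635768983172 + 20*I*√131/131 ≈ -19507.0 + 1.7474*I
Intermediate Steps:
a(c) = 75/4 - 20/√(44 + c) (a(c) = -20/√(c + 44) - 75/(-4) = -20/√(44 + c) - 75*(-¼) = -20/√(44 + c) + 75/4 = 75/4 - 20/√(44 + c))
(a(-175) - 19526) + 1/(1/((26312 + 20230)*15152) + 30713) = ((75/4 - 20/√(44 - 175)) - 19526) + 1/(1/((26312 + 20230)*15152) + 30713) = ((75/4 - (-20)*I*√131/131) - 19526) + 1/((1/15152)/46542 + 30713) = ((75/4 - (-20)*I*√131/131) - 19526) + 1/((1/46542)*(1/15152) + 30713) = ((75/4 + 20*I*√131/131) - 19526) + 1/(1/705204384 + 30713) = (-78029/4 + 20*I*√131/131) + 1/(21658942245793/705204384) = (-78029/4 + 20*I*√131/131) + 705204384/21658942245793 = -1690025601676164461/86635768983172 + 20*I*√131/131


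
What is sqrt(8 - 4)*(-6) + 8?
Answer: -4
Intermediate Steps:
sqrt(8 - 4)*(-6) + 8 = sqrt(4)*(-6) + 8 = 2*(-6) + 8 = -12 + 8 = -4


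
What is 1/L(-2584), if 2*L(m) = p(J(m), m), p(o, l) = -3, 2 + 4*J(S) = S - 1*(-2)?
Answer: -⅔ ≈ -0.66667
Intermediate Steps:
J(S) = S/4 (J(S) = -½ + (S - 1*(-2))/4 = -½ + (S + 2)/4 = -½ + (2 + S)/4 = -½ + (½ + S/4) = S/4)
L(m) = -3/2 (L(m) = (½)*(-3) = -3/2)
1/L(-2584) = 1/(-3/2) = -⅔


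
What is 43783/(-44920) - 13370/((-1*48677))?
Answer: -1530644691/2186570840 ≈ -0.70002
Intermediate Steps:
43783/(-44920) - 13370/((-1*48677)) = 43783*(-1/44920) - 13370/(-48677) = -43783/44920 - 13370*(-1/48677) = -43783/44920 + 13370/48677 = -1530644691/2186570840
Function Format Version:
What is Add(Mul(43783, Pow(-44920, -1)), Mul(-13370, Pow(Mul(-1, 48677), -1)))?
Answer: Rational(-1530644691, 2186570840) ≈ -0.70002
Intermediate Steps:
Add(Mul(43783, Pow(-44920, -1)), Mul(-13370, Pow(Mul(-1, 48677), -1))) = Add(Mul(43783, Rational(-1, 44920)), Mul(-13370, Pow(-48677, -1))) = Add(Rational(-43783, 44920), Mul(-13370, Rational(-1, 48677))) = Add(Rational(-43783, 44920), Rational(13370, 48677)) = Rational(-1530644691, 2186570840)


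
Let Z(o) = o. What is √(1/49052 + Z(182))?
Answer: √109477503295/24526 ≈ 13.491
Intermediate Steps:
√(1/49052 + Z(182)) = √(1/49052 + 182) = √(8927465/49052) = √109477503295/24526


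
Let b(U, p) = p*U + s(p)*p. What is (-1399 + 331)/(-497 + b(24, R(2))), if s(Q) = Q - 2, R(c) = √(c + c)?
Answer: 1068/449 ≈ 2.3786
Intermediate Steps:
R(c) = √2*√c (R(c) = √(2*c) = √2*√c)
s(Q) = -2 + Q
b(U, p) = U*p + p*(-2 + p) (b(U, p) = p*U + (-2 + p)*p = U*p + p*(-2 + p))
(-1399 + 331)/(-497 + b(24, R(2))) = (-1399 + 331)/(-497 + (√2*√2)*(-2 + 24 + √2*√2)) = -1068/(-497 + 2*(-2 + 24 + 2)) = -1068/(-497 + 2*24) = -1068/(-497 + 48) = -1068/(-449) = -1068*(-1/449) = 1068/449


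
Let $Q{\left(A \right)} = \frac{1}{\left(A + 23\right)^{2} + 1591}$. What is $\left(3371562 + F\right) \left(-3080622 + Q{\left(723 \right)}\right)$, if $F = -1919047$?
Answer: $- \frac{5561989532758955}{1243} \approx -4.4747 \cdot 10^{12}$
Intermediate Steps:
$Q{\left(A \right)} = \frac{1}{1591 + \left(23 + A\right)^{2}}$ ($Q{\left(A \right)} = \frac{1}{\left(23 + A\right)^{2} + 1591} = \frac{1}{1591 + \left(23 + A\right)^{2}}$)
$\left(3371562 + F\right) \left(-3080622 + Q{\left(723 \right)}\right) = \left(3371562 - 1919047\right) \left(-3080622 + \frac{1}{1591 + \left(23 + 723\right)^{2}}\right) = 1452515 \left(-3080622 + \frac{1}{1591 + 746^{2}}\right) = 1452515 \left(-3080622 + \frac{1}{1591 + 556516}\right) = 1452515 \left(-3080622 + \frac{1}{558107}\right) = 1452515 \left(- \frac{1719316702553}{558107}\right) = - \frac{5561989532758955}{1243}$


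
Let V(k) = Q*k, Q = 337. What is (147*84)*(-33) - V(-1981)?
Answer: 260113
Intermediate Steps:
V(k) = 337*k
(147*84)*(-33) - V(-1981) = (147*84)*(-33) - 337*(-1981) = 12348*(-33) - 1*(-667597) = -407484 + 667597 = 260113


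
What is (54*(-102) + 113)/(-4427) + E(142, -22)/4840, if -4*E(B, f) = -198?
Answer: 4787443/3895760 ≈ 1.2289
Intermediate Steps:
E(B, f) = 99/2 (E(B, f) = -¼*(-198) = 99/2)
(54*(-102) + 113)/(-4427) + E(142, -22)/4840 = (54*(-102) + 113)/(-4427) + (99/2)/4840 = (-5508 + 113)*(-1/4427) + (99/2)*(1/4840) = -5395*(-1/4427) + 9/880 = 5395/4427 + 9/880 = 4787443/3895760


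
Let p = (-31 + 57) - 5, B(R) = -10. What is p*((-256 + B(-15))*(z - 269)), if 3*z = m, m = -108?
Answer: 1703730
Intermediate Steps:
z = -36 (z = (1/3)*(-108) = -36)
p = 21 (p = 26 - 5 = 21)
p*((-256 + B(-15))*(z - 269)) = 21*((-256 - 10)*(-36 - 269)) = 21*(-266*(-305)) = 21*81130 = 1703730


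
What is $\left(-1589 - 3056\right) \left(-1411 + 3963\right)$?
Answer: $-11854040$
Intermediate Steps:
$\left(-1589 - 3056\right) \left(-1411 + 3963\right) = \left(-4645\right) 2552 = -11854040$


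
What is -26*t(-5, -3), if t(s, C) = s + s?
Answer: 260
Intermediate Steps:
t(s, C) = 2*s
-26*t(-5, -3) = -52*(-5) = -26*(-10) = 260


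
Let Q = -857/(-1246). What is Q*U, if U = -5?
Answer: -4285/1246 ≈ -3.4390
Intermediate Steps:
Q = 857/1246 (Q = -857*(-1/1246) = 857/1246 ≈ 0.68780)
Q*U = (857/1246)*(-5) = -4285/1246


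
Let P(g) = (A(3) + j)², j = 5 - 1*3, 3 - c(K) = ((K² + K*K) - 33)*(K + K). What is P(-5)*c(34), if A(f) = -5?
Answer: -1394721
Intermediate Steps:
c(K) = 3 - 2*K*(-33 + 2*K²) (c(K) = 3 - ((K² + K*K) - 33)*(K + K) = 3 - ((K² + K²) - 33)*2*K = 3 - (2*K² - 33)*2*K = 3 - (-33 + 2*K²)*2*K = 3 - 2*K*(-33 + 2*K²))
j = 2 (j = 5 - 3 = 2)
P(g) = 9 (P(g) = (-5 + 2)² = (-3)² = 9)
P(-5)*c(34) = 9*(3 - 4*34³ + 66*34) = 9*(3 - 4*39304 + 2244) = 9*(3 - 157216 + 2244) = 9*(-154969) = -1394721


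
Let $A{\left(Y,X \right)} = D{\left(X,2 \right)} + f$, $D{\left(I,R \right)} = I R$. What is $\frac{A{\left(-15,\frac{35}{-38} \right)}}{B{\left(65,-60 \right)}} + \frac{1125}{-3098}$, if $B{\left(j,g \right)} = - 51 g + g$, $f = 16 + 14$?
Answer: $- \frac{6246757}{17658600} \approx -0.35375$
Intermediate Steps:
$f = 30$
$B{\left(j,g \right)} = - 50 g$
$A{\left(Y,X \right)} = 30 + 2 X$ ($A{\left(Y,X \right)} = X 2 + 30 = 2 X + 30 = 30 + 2 X$)
$\frac{A{\left(-15,\frac{35}{-38} \right)}}{B{\left(65,-60 \right)}} + \frac{1125}{-3098} = \frac{30 + 2 \frac{35}{-38}}{\left(-50\right) \left(-60\right)} + \frac{1125}{-3098} = \frac{30 + 2 \cdot 35 \left(- \frac{1}{38}\right)}{3000} + 1125 \left(- \frac{1}{3098}\right) = \left(30 + 2 \left(- \frac{35}{38}\right)\right) \frac{1}{3000} - \frac{1125}{3098} = \left(30 - \frac{35}{19}\right) \frac{1}{3000} - \frac{1125}{3098} = \frac{535}{19} \cdot \frac{1}{3000} - \frac{1125}{3098} = \frac{107}{11400} - \frac{1125}{3098} = - \frac{6246757}{17658600}$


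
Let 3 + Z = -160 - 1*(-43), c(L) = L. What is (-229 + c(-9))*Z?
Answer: 28560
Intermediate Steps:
Z = -120 (Z = -3 + (-160 - 1*(-43)) = -3 + (-160 + 43) = -3 - 117 = -120)
(-229 + c(-9))*Z = (-229 - 9)*(-120) = -238*(-120) = 28560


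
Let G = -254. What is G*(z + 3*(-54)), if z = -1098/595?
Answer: 24761952/595 ≈ 41617.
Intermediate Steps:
z = -1098/595 (z = -1098*1/595 = -1098/595 ≈ -1.8454)
G*(z + 3*(-54)) = -254*(-1098/595 + 3*(-54)) = -254*(-1098/595 - 162) = -254*(-97488/595) = 24761952/595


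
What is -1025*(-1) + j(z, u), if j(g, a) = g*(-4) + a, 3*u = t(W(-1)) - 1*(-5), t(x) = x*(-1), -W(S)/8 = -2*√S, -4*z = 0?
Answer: 3080/3 - 16*I/3 ≈ 1026.7 - 5.3333*I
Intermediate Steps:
z = 0 (z = -¼*0 = 0)
W(S) = 16*√S (W(S) = -(-16)*√S = 16*√S)
t(x) = -x
u = 5/3 - 16*I/3 (u = (-16*√(-1) - 1*(-5))/3 = (-16*I + 5)/3 = (5 - 16*I)/3 = 5/3 - 16*I/3 ≈ 1.6667 - 5.3333*I)
j(g, a) = a - 4*g (j(g, a) = -4*g + a = a - 4*g)
-1025*(-1) + j(z, u) = -1025*(-1) + ((5/3 - 16*I/3) - 4*0) = -41*(-25) + ((5/3 - 16*I/3) + 0) = 1025 + (5/3 - 16*I/3) = 3080/3 - 16*I/3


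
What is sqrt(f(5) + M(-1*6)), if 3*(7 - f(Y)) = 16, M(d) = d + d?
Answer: I*sqrt(93)/3 ≈ 3.2146*I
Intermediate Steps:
M(d) = 2*d
f(Y) = 5/3 (f(Y) = 7 - 1/3*16 = 7 - 16/3 = 5/3)
sqrt(f(5) + M(-1*6)) = sqrt(5/3 + 2*(-1*6)) = sqrt(5/3 + 2*(-6)) = sqrt(5/3 - 12) = sqrt(-31/3) = I*sqrt(93)/3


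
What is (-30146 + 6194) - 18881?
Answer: -42833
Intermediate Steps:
(-30146 + 6194) - 18881 = -23952 - 18881 = -42833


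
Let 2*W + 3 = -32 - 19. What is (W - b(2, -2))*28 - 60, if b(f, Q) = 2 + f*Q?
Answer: -760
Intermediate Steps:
W = -27 (W = -3/2 + (-32 - 19)/2 = -3/2 + (½)*(-51) = -3/2 - 51/2 = -27)
b(f, Q) = 2 + Q*f
(W - b(2, -2))*28 - 60 = (-27 - (2 - 2*2))*28 - 60 = (-27 - (2 - 4))*28 - 60 = (-27 - 1*(-2))*28 - 60 = (-27 + 2)*28 - 60 = -25*28 - 60 = -700 - 60 = -760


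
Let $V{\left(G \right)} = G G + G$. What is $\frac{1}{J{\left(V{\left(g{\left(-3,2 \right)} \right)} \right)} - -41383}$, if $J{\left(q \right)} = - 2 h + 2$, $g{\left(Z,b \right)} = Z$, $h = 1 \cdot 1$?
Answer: $\frac{1}{41383} \approx 2.4165 \cdot 10^{-5}$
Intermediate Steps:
$h = 1$
$V{\left(G \right)} = G + G^{2}$ ($V{\left(G \right)} = G^{2} + G = G + G^{2}$)
$J{\left(q \right)} = 0$ ($J{\left(q \right)} = \left(-2\right) 1 + 2 = -2 + 2 = 0$)
$\frac{1}{J{\left(V{\left(g{\left(-3,2 \right)} \right)} \right)} - -41383} = \frac{1}{0 - -41383} = \frac{1}{0 + 41383} = \frac{1}{41383}$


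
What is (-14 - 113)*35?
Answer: -4445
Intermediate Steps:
(-14 - 113)*35 = -127*35 = -4445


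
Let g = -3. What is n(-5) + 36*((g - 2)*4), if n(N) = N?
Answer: -725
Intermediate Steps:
n(-5) + 36*((g - 2)*4) = -5 + 36*((-3 - 2)*4) = -5 + 36*(-5*4) = -5 + 36*(-20) = -5 - 720 = -725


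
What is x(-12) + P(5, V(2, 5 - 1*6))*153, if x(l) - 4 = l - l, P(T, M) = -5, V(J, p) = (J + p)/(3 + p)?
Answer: -761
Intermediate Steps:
V(J, p) = (J + p)/(3 + p)
x(l) = 4 (x(l) = 4 + (l - l) = 4 + 0 = 4)
x(-12) + P(5, V(2, 5 - 1*6))*153 = 4 - 5*153 = 4 - 765 = -761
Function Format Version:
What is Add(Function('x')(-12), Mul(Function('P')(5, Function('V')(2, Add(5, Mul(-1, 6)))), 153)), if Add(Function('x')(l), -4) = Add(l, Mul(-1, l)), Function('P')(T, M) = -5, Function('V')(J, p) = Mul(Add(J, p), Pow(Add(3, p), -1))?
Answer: -761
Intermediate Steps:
Function('V')(J, p) = Mul(Pow(Add(3, p), -1), Add(J, p))
Function('x')(l) = 4 (Function('x')(l) = Add(4, Add(l, Mul(-1, l))) = Add(4, 0) = 4)
Add(Function('x')(-12), Mul(Function('P')(5, Function('V')(2, Add(5, Mul(-1, 6)))), 153)) = Add(4, Mul(-5, 153)) = Add(4, -765) = -761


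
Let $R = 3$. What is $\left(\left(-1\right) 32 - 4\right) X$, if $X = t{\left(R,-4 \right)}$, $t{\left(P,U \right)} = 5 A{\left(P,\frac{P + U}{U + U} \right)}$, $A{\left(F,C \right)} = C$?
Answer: $- \frac{45}{2} \approx -22.5$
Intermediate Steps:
$t{\left(P,U \right)} = \frac{5 \left(P + U\right)}{2 U}$ ($t{\left(P,U \right)} = 5 \frac{P + U}{U + U} = 5 \frac{P + U}{2 U} = \frac{5 \left(P + U\right)}{2 U}$)
$X = \frac{5}{8}$ ($X = \frac{5 \left(3 - 4\right)}{2 \left(-4\right)} = \frac{5}{2} \left(- \frac{1}{4}\right) \left(-1\right) = \frac{5}{8} \approx 0.625$)
$\left(\left(-1\right) 32 - 4\right) X = \left(\left(-1\right) 32 - 4\right) \frac{5}{8} = \left(-32 - 4\right) \frac{5}{8} = \left(-36\right) \frac{5}{8} = - \frac{45}{2}$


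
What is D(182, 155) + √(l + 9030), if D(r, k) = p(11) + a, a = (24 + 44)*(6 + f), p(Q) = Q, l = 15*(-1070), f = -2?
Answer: 283 + 6*I*√195 ≈ 283.0 + 83.785*I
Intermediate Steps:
l = -16050
a = 272 (a = (24 + 44)*(6 - 2) = 68*4 = 272)
D(r, k) = 283 (D(r, k) = 11 + 272 = 283)
D(182, 155) + √(l + 9030) = 283 + √(-16050 + 9030) = 283 + √(-7020) = 283 + 6*I*√195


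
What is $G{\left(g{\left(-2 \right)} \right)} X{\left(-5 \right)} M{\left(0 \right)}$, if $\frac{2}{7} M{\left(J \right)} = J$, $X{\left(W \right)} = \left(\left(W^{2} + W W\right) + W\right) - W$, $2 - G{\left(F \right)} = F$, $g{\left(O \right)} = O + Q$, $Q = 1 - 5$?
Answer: $0$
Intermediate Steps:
$Q = -4$ ($Q = 1 - 5 = -4$)
$g{\left(O \right)} = -4 + O$ ($g{\left(O \right)} = O - 4 = -4 + O$)
$G{\left(F \right)} = 2 - F$
$X{\left(W \right)} = 2 W^{2}$ ($X{\left(W \right)} = \left(\left(W^{2} + W^{2}\right) + W\right) - W = \left(2 W^{2} + W\right) - W = \left(W + 2 W^{2}\right) - W = 2 W^{2}$)
$M{\left(J \right)} = \frac{7 J}{2}$
$G{\left(g{\left(-2 \right)} \right)} X{\left(-5 \right)} M{\left(0 \right)} = \left(2 - \left(-4 - 2\right)\right) 2 \left(-5\right)^{2} \cdot \frac{7}{2} \cdot 0 = \left(2 - -6\right) 2 \cdot 25 \cdot 0 = \left(2 + 6\right) 50 \cdot 0 = 8 \cdot 50 \cdot 0 = 400 \cdot 0 = 0$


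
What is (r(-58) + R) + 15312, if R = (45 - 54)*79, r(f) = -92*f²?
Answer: -294887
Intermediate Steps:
R = -711 (R = -9*79 = -711)
(r(-58) + R) + 15312 = (-92*(-58)² - 711) + 15312 = (-92*3364 - 711) + 15312 = (-309488 - 711) + 15312 = -310199 + 15312 = -294887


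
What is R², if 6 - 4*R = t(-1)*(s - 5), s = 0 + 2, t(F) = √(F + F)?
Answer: 9/8 + 9*I*√2/4 ≈ 1.125 + 3.182*I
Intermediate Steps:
t(F) = √2*√F (t(F) = √(2*F) = √2*√F)
s = 2
R = 3/2 + 3*I*√2/4 (R = 3/2 - √2*√(-1)*(2 - 5)/4 = 3/2 - √2*I*(-3)/4 = 3/2 - I*√2*(-3)/4 = 3/2 - (-3)*I*√2/4 = 3/2 + 3*I*√2/4 ≈ 1.5 + 1.0607*I)
R² = (3/2 + 3*I*√2/4)²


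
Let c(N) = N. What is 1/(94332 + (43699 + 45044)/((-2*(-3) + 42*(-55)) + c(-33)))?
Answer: 779/73455047 ≈ 1.0605e-5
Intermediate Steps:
1/(94332 + (43699 + 45044)/((-2*(-3) + 42*(-55)) + c(-33))) = 1/(94332 + (43699 + 45044)/((-2*(-3) + 42*(-55)) - 33)) = 1/(94332 + 88743/((6 - 2310) - 33)) = 1/(94332 + 88743/(-2304 - 33)) = 1/(94332 + 88743/(-2337)) = 1/(94332 + 88743*(-1/2337)) = 1/(94332 - 29581/779) = 1/(73455047/779) = 779/73455047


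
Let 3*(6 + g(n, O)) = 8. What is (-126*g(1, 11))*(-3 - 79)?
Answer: -34440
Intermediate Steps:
g(n, O) = -10/3 (g(n, O) = -6 + (⅓)*8 = -6 + 8/3 = -10/3)
(-126*g(1, 11))*(-3 - 79) = (-126*(-10/3))*(-3 - 79) = 420*(-82) = -34440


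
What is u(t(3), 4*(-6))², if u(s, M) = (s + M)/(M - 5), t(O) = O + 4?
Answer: 289/841 ≈ 0.34364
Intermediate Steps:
t(O) = 4 + O
u(s, M) = (M + s)/(-5 + M)
u(t(3), 4*(-6))² = ((4*(-6) + (4 + 3))/(-5 + 4*(-6)))² = ((-24 + 7)/(-5 - 24))² = (-17/(-29))² = (-1/29*(-17))² = (17/29)² = 289/841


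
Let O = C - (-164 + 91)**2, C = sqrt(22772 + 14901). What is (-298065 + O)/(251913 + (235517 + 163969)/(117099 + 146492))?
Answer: -79971927854/66402399069 + 263591*sqrt(37673)/66402399069 ≈ -1.2036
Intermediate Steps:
C = sqrt(37673) ≈ 194.10
O = -5329 + sqrt(37673) (O = sqrt(37673) - (-164 + 91)**2 = sqrt(37673) - 1*(-73)**2 = sqrt(37673) - 1*5329 = sqrt(37673) - 5329 = -5329 + sqrt(37673) ≈ -5134.9)
(-298065 + O)/(251913 + (235517 + 163969)/(117099 + 146492)) = (-298065 + (-5329 + sqrt(37673)))/(251913 + (235517 + 163969)/(117099 + 146492)) = (-303394 + sqrt(37673))/(251913 + 399486/263591) = (-303394 + sqrt(37673))/(66402399069/263591) = (-303394 + sqrt(37673))*(263591/66402399069) = -79971927854/66402399069 + 263591*sqrt(37673)/66402399069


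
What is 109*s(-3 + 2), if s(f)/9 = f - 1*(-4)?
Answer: 2943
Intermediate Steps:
s(f) = 36 + 9*f (s(f) = 9*(f - 1*(-4)) = 9*(f + 4) = 9*(4 + f) = 36 + 9*f)
109*s(-3 + 2) = 109*(36 + 9*(-3 + 2)) = 109*(36 + 9*(-1)) = 109*(36 - 9) = 109*27 = 2943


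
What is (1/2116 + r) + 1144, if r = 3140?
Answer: 9064945/2116 ≈ 4284.0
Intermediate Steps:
(1/2116 + r) + 1144 = (1/2116 + 3140) + 1144 = 6644241/2116 + 1144 = 9064945/2116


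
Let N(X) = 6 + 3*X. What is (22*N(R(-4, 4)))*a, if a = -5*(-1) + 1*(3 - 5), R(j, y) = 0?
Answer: 396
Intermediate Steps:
a = 3 (a = 5 + 1*(-2) = 5 - 2 = 3)
(22*N(R(-4, 4)))*a = (22*(6 + 3*0))*3 = (22*(6 + 0))*3 = (22*6)*3 = 132*3 = 396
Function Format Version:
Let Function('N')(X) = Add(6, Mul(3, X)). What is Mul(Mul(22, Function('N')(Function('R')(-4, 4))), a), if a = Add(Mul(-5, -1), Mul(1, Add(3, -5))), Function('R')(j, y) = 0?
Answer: 396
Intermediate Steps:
a = 3 (a = Add(5, Mul(1, -2)) = Add(5, -2) = 3)
Mul(Mul(22, Function('N')(Function('R')(-4, 4))), a) = Mul(Mul(22, Add(6, Mul(3, 0))), 3) = Mul(Mul(22, Add(6, 0)), 3) = Mul(Mul(22, 6), 3) = Mul(132, 3) = 396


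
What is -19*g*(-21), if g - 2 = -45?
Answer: -17157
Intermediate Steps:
g = -43 (g = 2 - 45 = -43)
-19*g*(-21) = -19*(-43)*(-21) = 817*(-21) = -17157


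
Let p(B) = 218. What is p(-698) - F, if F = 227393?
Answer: -227175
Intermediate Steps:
p(-698) - F = 218 - 1*227393 = 218 - 227393 = -227175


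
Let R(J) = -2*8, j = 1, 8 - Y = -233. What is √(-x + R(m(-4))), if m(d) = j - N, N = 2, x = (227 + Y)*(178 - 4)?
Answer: 2*I*√20362 ≈ 285.39*I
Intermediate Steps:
Y = 241 (Y = 8 - 1*(-233) = 8 + 233 = 241)
x = 81432 (x = (227 + 241)*(178 - 4) = 468*174 = 81432)
m(d) = -1 (m(d) = 1 - 1*2 = 1 - 2 = -1)
R(J) = -16
√(-x + R(m(-4))) = √(-1*81432 - 16) = √(-81432 - 16) = √(-81448) = 2*I*√20362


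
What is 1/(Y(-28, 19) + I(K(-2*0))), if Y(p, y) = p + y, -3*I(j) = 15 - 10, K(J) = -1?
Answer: -3/32 ≈ -0.093750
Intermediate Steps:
I(j) = -5/3 (I(j) = -(15 - 10)/3 = -1/3*5 = -5/3)
1/(Y(-28, 19) + I(K(-2*0))) = 1/((-28 + 19) - 5/3) = 1/(-9 - 5/3) = 1/(-32/3) = -3/32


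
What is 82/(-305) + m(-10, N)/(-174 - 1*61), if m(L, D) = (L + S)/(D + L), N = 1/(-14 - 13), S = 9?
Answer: -1046081/3884785 ≈ -0.26928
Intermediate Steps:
N = -1/27 (N = 1/(-27) = -1/27 ≈ -0.037037)
m(L, D) = (9 + L)/(D + L) (m(L, D) = (L + 9)/(D + L) = (9 + L)/(D + L))
82/(-305) + m(-10, N)/(-174 - 1*61) = 82/(-305) + ((9 - 10)/(-1/27 - 10))/(-174 - 1*61) = 82*(-1/305) + (-1/(-271/27))/(-174 - 61) = -82/305 - 27/271*(-1)/(-235) = -82/305 + (27/271)*(-1/235) = -82/305 - 27/63685 = -1046081/3884785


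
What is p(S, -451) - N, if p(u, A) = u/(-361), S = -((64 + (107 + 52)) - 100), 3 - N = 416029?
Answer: 150185509/361 ≈ 4.1603e+5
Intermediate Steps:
N = -416026 (N = 3 - 1*416029 = 3 - 416029 = -416026)
S = -123 (S = -((64 + 159) - 100) = -(223 - 100) = -1*123 = -123)
p(u, A) = -u/361 (p(u, A) = u*(-1/361) = -u/361)
p(S, -451) - N = -1/361*(-123) - 1*(-416026) = 123/361 + 416026 = 150185509/361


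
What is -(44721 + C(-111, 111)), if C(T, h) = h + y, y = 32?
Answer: -44864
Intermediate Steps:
C(T, h) = 32 + h (C(T, h) = h + 32 = 32 + h)
-(44721 + C(-111, 111)) = -(44721 + (32 + 111)) = -(44721 + 143) = -1*44864 = -44864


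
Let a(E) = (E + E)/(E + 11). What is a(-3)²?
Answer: 9/16 ≈ 0.56250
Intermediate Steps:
a(E) = 2*E/(11 + E) (a(E) = (2*E)/(11 + E) = 2*E/(11 + E))
a(-3)² = (2*(-3)/(11 - 3))² = (2*(-3)/8)² = (2*(-3)*(⅛))² = (-¾)² = 9/16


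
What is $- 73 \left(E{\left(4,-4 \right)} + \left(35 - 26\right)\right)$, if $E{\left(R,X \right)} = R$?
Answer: $-949$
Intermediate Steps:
$- 73 \left(E{\left(4,-4 \right)} + \left(35 - 26\right)\right) = - 73 \left(4 + \left(35 - 26\right)\right) = - 73 \left(4 + 9\right) = \left(-73\right) 13 = -949$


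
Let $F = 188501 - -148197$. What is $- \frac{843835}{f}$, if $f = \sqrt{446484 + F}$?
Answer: $- \frac{843835 \sqrt{783182}}{783182} \approx -953.51$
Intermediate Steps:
$F = 336698$ ($F = 188501 + 148197 = 336698$)
$f = \sqrt{783182}$ ($f = \sqrt{446484 + 336698} = \sqrt{783182} \approx 884.98$)
$- \frac{843835}{f} = - \frac{843835}{\sqrt{783182}} = - 843835 \frac{\sqrt{783182}}{783182} = - \frac{843835 \sqrt{783182}}{783182}$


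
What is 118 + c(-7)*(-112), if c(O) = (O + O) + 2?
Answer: 1462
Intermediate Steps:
c(O) = 2 + 2*O (c(O) = 2*O + 2 = 2 + 2*O)
118 + c(-7)*(-112) = 118 + (2 + 2*(-7))*(-112) = 118 + (2 - 14)*(-112) = 118 - 12*(-112) = 118 + 1344 = 1462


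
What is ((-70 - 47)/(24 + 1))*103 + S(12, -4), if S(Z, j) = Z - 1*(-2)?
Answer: -11701/25 ≈ -468.04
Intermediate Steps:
S(Z, j) = 2 + Z (S(Z, j) = Z + 2 = 2 + Z)
((-70 - 47)/(24 + 1))*103 + S(12, -4) = ((-70 - 47)/(24 + 1))*103 + (2 + 12) = -117/25*103 + 14 = -12051/25 + 14 = -11701/25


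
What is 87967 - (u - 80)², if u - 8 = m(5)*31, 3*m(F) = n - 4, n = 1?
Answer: 77358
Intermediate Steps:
m(F) = -1 (m(F) = (1 - 4)/3 = (⅓)*(-3) = -1)
u = -23 (u = 8 - 1*31 = 8 - 31 = -23)
87967 - (u - 80)² = 87967 - (-23 - 80)² = 87967 - 1*(-103)² = 87967 - 1*10609 = 87967 - 10609 = 77358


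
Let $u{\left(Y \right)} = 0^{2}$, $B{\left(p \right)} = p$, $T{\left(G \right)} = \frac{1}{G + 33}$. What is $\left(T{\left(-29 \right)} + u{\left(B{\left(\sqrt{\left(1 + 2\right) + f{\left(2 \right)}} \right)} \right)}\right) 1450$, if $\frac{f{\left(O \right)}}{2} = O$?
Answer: $\frac{725}{2} \approx 362.5$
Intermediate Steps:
$f{\left(O \right)} = 2 O$
$T{\left(G \right)} = \frac{1}{33 + G}$
$u{\left(Y \right)} = 0$
$\left(T{\left(-29 \right)} + u{\left(B{\left(\sqrt{\left(1 + 2\right) + f{\left(2 \right)}} \right)} \right)}\right) 1450 = \left(\frac{1}{33 - 29} + 0\right) 1450 = \left(\frac{1}{4} + 0\right) 1450 = \frac{1}{4} \cdot 1450 = \frac{725}{2}$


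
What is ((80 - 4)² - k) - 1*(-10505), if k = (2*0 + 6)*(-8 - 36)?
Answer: 16545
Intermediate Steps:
k = -264 (k = (0 + 6)*(-44) = 6*(-44) = -264)
((80 - 4)² - k) - 1*(-10505) = ((80 - 4)² - 1*(-264)) - 1*(-10505) = (76² + 264) + 10505 = (5776 + 264) + 10505 = 6040 + 10505 = 16545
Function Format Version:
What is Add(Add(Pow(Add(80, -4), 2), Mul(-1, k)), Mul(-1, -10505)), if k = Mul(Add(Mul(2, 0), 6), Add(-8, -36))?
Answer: 16545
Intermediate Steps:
k = -264 (k = Mul(Add(0, 6), -44) = Mul(6, -44) = -264)
Add(Add(Pow(Add(80, -4), 2), Mul(-1, k)), Mul(-1, -10505)) = Add(Add(Pow(Add(80, -4), 2), Mul(-1, -264)), Mul(-1, -10505)) = Add(Add(Pow(76, 2), 264), 10505) = Add(Add(5776, 264), 10505) = Add(6040, 10505) = 16545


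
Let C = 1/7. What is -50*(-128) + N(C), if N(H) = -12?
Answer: 6388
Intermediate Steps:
C = 1/7 ≈ 0.14286
-50*(-128) + N(C) = -50*(-128) - 12 = 6400 - 12 = 6388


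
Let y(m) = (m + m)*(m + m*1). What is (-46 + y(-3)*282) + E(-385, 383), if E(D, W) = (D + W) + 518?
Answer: 10622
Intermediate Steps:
E(D, W) = 518 + D + W
y(m) = 4*m² (y(m) = (2*m)*(m + m) = (2*m)*(2*m) = 4*m²)
(-46 + y(-3)*282) + E(-385, 383) = (-46 + (4*(-3)²)*282) + (518 - 385 + 383) = (-46 + (4*9)*282) + 516 = (-46 + 36*282) + 516 = (-46 + 10152) + 516 = 10106 + 516 = 10622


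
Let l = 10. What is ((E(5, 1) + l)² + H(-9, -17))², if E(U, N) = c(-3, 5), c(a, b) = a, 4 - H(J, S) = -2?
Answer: 3025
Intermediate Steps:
H(J, S) = 6 (H(J, S) = 4 - 1*(-2) = 4 + 2 = 6)
E(U, N) = -3
((E(5, 1) + l)² + H(-9, -17))² = ((-3 + 10)² + 6)² = (7² + 6)² = (49 + 6)² = 55² = 3025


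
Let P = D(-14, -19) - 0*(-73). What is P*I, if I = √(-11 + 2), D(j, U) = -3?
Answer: -9*I ≈ -9.0*I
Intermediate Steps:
P = -3 (P = -3 - 0*(-73) = -3 - 1*0 = -3 + 0 = -3)
I = 3*I (I = √(-9) = 3*I ≈ 3.0*I)
P*I = -9*I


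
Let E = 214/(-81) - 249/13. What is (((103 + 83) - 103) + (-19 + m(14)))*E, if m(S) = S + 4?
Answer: -1881982/1053 ≈ -1787.3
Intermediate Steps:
m(S) = 4 + S
E = -22951/1053 (E = 214*(-1/81) - 249*1/13 = -214/81 - 249/13 = -22951/1053 ≈ -21.796)
(((103 + 83) - 103) + (-19 + m(14)))*E = (((103 + 83) - 103) + (-19 + (4 + 14)))*(-22951/1053) = ((186 - 103) + (-19 + 18))*(-22951/1053) = (83 - 1)*(-22951/1053) = 82*(-22951/1053) = -1881982/1053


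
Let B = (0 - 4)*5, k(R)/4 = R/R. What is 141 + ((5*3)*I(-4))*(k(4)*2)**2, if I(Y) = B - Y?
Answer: -15219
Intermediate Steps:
k(R) = 4 (k(R) = 4*(R/R) = 4*1 = 4)
B = -20 (B = -4*5 = -20)
I(Y) = -20 - Y
141 + ((5*3)*I(-4))*(k(4)*2)**2 = 141 + ((5*3)*(-20 - 1*(-4)))*(4*2)**2 = 141 + (15*(-20 + 4))*8**2 = 141 + (15*(-16))*64 = 141 - 240*64 = 141 - 15360 = -15219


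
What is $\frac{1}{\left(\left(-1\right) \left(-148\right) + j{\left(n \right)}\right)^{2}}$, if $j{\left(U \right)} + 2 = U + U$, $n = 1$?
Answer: $\frac{1}{21904} \approx 4.5654 \cdot 10^{-5}$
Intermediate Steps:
$j{\left(U \right)} = -2 + 2 U$ ($j{\left(U \right)} = -2 + \left(U + U\right) = -2 + 2 U$)
$\frac{1}{\left(\left(-1\right) \left(-148\right) + j{\left(n \right)}\right)^{2}} = \frac{1}{\left(\left(-1\right) \left(-148\right) + \left(-2 + 2 \cdot 1\right)\right)^{2}} = \frac{1}{\left(148 + \left(-2 + 2\right)\right)^{2}} = \frac{1}{\left(148 + 0\right)^{2}} = \frac{1}{148^{2}} = \frac{1}{21904}$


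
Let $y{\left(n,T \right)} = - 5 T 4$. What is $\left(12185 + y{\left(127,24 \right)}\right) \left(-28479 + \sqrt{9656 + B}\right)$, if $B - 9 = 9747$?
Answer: $-333346695 + 23410 \sqrt{4853} \approx -3.3172 \cdot 10^{8}$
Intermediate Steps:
$y{\left(n,T \right)} = - 20 T$
$B = 9756$ ($B = 9 + 9747 = 9756$)
$\left(12185 + y{\left(127,24 \right)}\right) \left(-28479 + \sqrt{9656 + B}\right) = \left(12185 - 480\right) \left(-28479 + \sqrt{9656 + 9756}\right) = \left(12185 - 480\right) \left(-28479 + \sqrt{19412}\right) = 11705 \left(-28479 + 2 \sqrt{4853}\right) = -333346695 + 23410 \sqrt{4853}$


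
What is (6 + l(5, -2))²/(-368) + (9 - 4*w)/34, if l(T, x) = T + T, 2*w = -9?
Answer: 77/782 ≈ 0.098465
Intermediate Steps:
w = -9/2 (w = (½)*(-9) = -9/2 ≈ -4.5000)
l(T, x) = 2*T
(6 + l(5, -2))²/(-368) + (9 - 4*w)/34 = (6 + 2*5)²/(-368) + (9 - 4*(-9/2))/34 = (6 + 10)²*(-1/368) + (9 + 18)*(1/34) = 16²*(-1/368) + 27*(1/34) = 256*(-1/368) + 27/34 = -16/23 + 27/34 = 77/782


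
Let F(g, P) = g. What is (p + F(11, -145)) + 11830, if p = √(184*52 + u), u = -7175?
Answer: 11841 + √2393 ≈ 11890.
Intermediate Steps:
p = √2393 (p = √(184*52 - 7175) = √(9568 - 7175) = √2393 ≈ 48.918)
(p + F(11, -145)) + 11830 = (√2393 + 11) + 11830 = (11 + √2393) + 11830 = 11841 + √2393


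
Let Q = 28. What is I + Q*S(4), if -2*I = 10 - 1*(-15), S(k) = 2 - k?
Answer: -137/2 ≈ -68.500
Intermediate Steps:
I = -25/2 (I = -(10 - 1*(-15))/2 = -(10 + 15)/2 = -½*25 = -25/2 ≈ -12.500)
I + Q*S(4) = -25/2 + 28*(2 - 1*4) = -25/2 + 28*(2 - 4) = -25/2 + 28*(-2) = -25/2 - 56 = -137/2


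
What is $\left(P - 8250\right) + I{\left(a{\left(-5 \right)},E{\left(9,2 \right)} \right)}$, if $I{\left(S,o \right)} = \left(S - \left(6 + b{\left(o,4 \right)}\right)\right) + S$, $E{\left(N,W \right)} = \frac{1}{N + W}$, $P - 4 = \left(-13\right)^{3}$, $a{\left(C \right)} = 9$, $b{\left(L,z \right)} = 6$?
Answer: $-10437$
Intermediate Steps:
$P = -2193$ ($P = 4 + \left(-13\right)^{3} = 4 - 2197 = -2193$)
$I{\left(S,o \right)} = -12 + 2 S$ ($I{\left(S,o \right)} = \left(S - 12\right) + S = \left(-12 + S\right) + S = -12 + 2 S$)
$\left(P - 8250\right) + I{\left(a{\left(-5 \right)},E{\left(9,2 \right)} \right)} = \left(-2193 - 8250\right) + \left(-12 + 2 \cdot 9\right) = -10443 + \left(-12 + 18\right) = -10443 + 6 = -10437$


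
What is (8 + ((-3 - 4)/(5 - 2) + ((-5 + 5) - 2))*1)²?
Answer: 121/9 ≈ 13.444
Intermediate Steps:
(8 + ((-3 - 4)/(5 - 2) + ((-5 + 5) - 2))*1)² = (8 + (-7/3 + (0 - 2))*1)² = (8 + (-7*⅓ - 2)*1)² = (8 + (-7/3 - 2)*1)² = (8 - 13/3*1)² = (8 - 13/3)² = (11/3)² = 121/9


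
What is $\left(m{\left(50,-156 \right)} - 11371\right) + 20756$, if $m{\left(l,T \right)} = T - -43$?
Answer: $9272$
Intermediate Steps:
$m{\left(l,T \right)} = 43 + T$ ($m{\left(l,T \right)} = T + 43 = 43 + T$)
$\left(m{\left(50,-156 \right)} - 11371\right) + 20756 = \left(\left(43 - 156\right) - 11371\right) + 20756 = \left(-113 - 11371\right) + 20756 = -11484 + 20756 = 9272$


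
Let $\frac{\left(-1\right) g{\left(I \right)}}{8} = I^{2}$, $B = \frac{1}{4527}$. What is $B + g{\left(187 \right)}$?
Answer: $- \frac{1266437303}{4527} \approx -2.7975 \cdot 10^{5}$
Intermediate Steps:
$B = \frac{1}{4527} \approx 0.0002209$
$g{\left(I \right)} = - 8 I^{2}$
$B + g{\left(187 \right)} = \frac{1}{4527} - 8 \cdot 187^{2} = \frac{1}{4527} - 279752 = - \frac{1266437303}{4527}$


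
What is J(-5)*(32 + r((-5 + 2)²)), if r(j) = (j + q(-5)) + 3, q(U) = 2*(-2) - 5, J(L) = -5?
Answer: -175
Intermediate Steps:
q(U) = -9 (q(U) = -4 - 5 = -9)
r(j) = -6 + j (r(j) = (j - 9) + 3 = (-9 + j) + 3 = -6 + j)
J(-5)*(32 + r((-5 + 2)²)) = -5*(32 + (-6 + (-5 + 2)²)) = -5*(32 + (-6 + (-3)²)) = -5*(32 + (-6 + 9)) = -5*(32 + 3) = -5*35 = -175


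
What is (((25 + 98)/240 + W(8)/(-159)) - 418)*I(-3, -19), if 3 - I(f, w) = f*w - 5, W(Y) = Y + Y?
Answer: 260274329/12720 ≈ 20462.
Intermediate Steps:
W(Y) = 2*Y
I(f, w) = 8 - f*w (I(f, w) = 3 - (f*w - 5) = 3 - (-5 + f*w) = 3 + (5 - f*w) = 8 - f*w)
(((25 + 98)/240 + W(8)/(-159)) - 418)*I(-3, -19) = (((25 + 98)/240 + (2*8)/(-159)) - 418)*(8 - 1*(-3)*(-19)) = ((123*(1/240) + 16*(-1/159)) - 418)*(8 - 57) = ((41/80 - 16/159) - 418)*(-49) = (5239/12720 - 418)*(-49) = -5311721/12720*(-49) = 260274329/12720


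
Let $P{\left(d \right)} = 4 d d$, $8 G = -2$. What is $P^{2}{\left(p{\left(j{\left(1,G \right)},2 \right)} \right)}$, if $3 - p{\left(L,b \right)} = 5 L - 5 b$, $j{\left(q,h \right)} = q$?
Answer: $65536$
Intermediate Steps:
$G = - \frac{1}{4}$ ($G = \frac{1}{8} \left(-2\right) = - \frac{1}{4} \approx -0.25$)
$p{\left(L,b \right)} = 3 - 5 L + 5 b$ ($p{\left(L,b \right)} = 3 - \left(5 L - 5 b\right) = 3 - \left(- 5 b + 5 L\right) = 3 - 5 L + 5 b$)
$P{\left(d \right)} = 4 d^{2}$
$P^{2}{\left(p{\left(j{\left(1,G \right)},2 \right)} \right)} = \left(4 \left(3 - 5 + 5 \cdot 2\right)^{2}\right)^{2} = \left(4 \left(3 - 5 + 10\right)^{2}\right)^{2} = \left(4 \cdot 8^{2}\right)^{2} = \left(4 \cdot 64\right)^{2} = 256^{2} = 65536$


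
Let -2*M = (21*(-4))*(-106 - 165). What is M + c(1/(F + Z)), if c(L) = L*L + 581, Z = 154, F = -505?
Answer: -1330694000/123201 ≈ -10801.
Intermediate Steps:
c(L) = 581 + L**2 (c(L) = L**2 + 581 = 581 + L**2)
M = -11382 (M = -21*(-4)*(-106 - 165)/2 = -(-42)*(-271) = -1/2*22764 = -11382)
M + c(1/(F + Z)) = -11382 + (581 + (1/(-505 + 154))**2) = -11382 + (581 + (1/(-351))**2) = -11382 + (581 + (-1/351)**2) = -11382 + (581 + 1/123201) = -11382 + 71579782/123201 = -1330694000/123201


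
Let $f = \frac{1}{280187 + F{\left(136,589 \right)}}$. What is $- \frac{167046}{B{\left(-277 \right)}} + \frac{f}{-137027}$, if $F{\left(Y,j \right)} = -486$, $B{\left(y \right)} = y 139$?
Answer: $\frac{6402303373861139}{1475688653456281} \approx 4.3385$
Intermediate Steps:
$B{\left(y \right)} = 139 y$
$f = \frac{1}{279701}$ ($f = \frac{1}{280187 - 486} = \frac{1}{279701} \approx 3.5752 \cdot 10^{-6}$)
$- \frac{167046}{B{\left(-277 \right)}} + \frac{f}{-137027} = - \frac{167046}{139 \left(-277\right)} + \frac{1}{279701 \left(-137027\right)} = - \frac{167046}{-38503} + \frac{1}{279701} \left(- \frac{1}{137027}\right) = \left(-167046\right) \left(- \frac{1}{38503}\right) - \frac{1}{38326588927} = \frac{167046}{38503} - \frac{1}{38326588927} = \frac{6402303373861139}{1475688653456281}$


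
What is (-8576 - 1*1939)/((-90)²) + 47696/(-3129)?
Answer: -9316423/563220 ≈ -16.541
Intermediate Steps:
(-8576 - 1*1939)/((-90)²) + 47696/(-3129) = (-8576 - 1939)/8100 + 47696*(-1/3129) = -10515*1/8100 - 47696/3129 = -701/540 - 47696/3129 = -9316423/563220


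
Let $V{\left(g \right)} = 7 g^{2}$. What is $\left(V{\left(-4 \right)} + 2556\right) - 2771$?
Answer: $-103$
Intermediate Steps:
$\left(V{\left(-4 \right)} + 2556\right) - 2771 = \left(7 \left(-4\right)^{2} + 2556\right) - 2771 = \left(7 \cdot 16 + 2556\right) - 2771 = \left(112 + 2556\right) - 2771 = 2668 - 2771 = -103$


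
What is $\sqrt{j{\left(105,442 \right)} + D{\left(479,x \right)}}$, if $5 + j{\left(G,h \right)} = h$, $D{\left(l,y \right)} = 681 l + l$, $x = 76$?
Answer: $\sqrt{327115} \approx 571.94$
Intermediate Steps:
$D{\left(l,y \right)} = 682 l$
$j{\left(G,h \right)} = -5 + h$
$\sqrt{j{\left(105,442 \right)} + D{\left(479,x \right)}} = \sqrt{\left(-5 + 442\right) + 682 \cdot 479} = \sqrt{437 + 326678} = \sqrt{327115}$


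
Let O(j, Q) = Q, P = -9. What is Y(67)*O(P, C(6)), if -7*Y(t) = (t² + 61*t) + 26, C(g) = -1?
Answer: 8602/7 ≈ 1228.9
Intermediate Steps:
Y(t) = -26/7 - 61*t/7 - t²/7 (Y(t) = -((t² + 61*t) + 26)/7 = -(26 + t² + 61*t)/7 = -26/7 - 61*t/7 - t²/7)
Y(67)*O(P, C(6)) = (-26/7 - 61/7*67 - ⅐*67²)*(-1) = (-26/7 - 4087/7 - ⅐*4489)*(-1) = (-26/7 - 4087/7 - 4489/7)*(-1) = -8602/7*(-1) = 8602/7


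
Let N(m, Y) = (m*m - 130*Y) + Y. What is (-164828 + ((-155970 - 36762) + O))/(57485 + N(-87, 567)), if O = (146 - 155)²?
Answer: 357479/8089 ≈ 44.193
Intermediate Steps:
O = 81 (O = (-9)² = 81)
N(m, Y) = m² - 129*Y (N(m, Y) = (m² - 130*Y) + Y = m² - 129*Y)
(-164828 + ((-155970 - 36762) + O))/(57485 + N(-87, 567)) = (-164828 + ((-155970 - 36762) + 81))/(57485 + ((-87)² - 129*567)) = (-164828 + (-192732 + 81))/(57485 + (7569 - 73143)) = (-164828 - 192651)/(57485 - 65574) = -357479/(-8089) = -357479*(-1/8089) = 357479/8089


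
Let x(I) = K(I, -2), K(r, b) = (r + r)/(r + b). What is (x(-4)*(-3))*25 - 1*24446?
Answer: -24546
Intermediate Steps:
K(r, b) = 2*r/(b + r) (K(r, b) = (2*r)/(b + r) = 2*r/(b + r))
x(I) = 2*I/(-2 + I)
(x(-4)*(-3))*25 - 1*24446 = ((2*(-4)/(-2 - 4))*(-3))*25 - 1*24446 = ((2*(-4)/(-6))*(-3))*25 - 24446 = ((2*(-4)*(-⅙))*(-3))*25 - 24446 = ((4/3)*(-3))*25 - 24446 = -4*25 - 24446 = -100 - 24446 = -24546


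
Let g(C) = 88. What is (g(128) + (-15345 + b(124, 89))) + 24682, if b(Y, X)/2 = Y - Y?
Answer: 9425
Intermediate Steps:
b(Y, X) = 0 (b(Y, X) = 2*(Y - Y) = 2*0 = 0)
(g(128) + (-15345 + b(124, 89))) + 24682 = (88 + (-15345 + 0)) + 24682 = (88 - 15345) + 24682 = -15257 + 24682 = 9425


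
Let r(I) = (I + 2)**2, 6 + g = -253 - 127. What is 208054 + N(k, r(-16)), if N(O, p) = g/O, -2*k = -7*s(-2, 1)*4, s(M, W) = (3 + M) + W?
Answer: 2912563/14 ≈ 2.0804e+5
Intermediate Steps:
g = -386 (g = -6 + (-253 - 127) = -6 - 380 = -386)
s(M, W) = 3 + M + W
r(I) = (2 + I)**2
k = 28 (k = -(-7*(3 - 2 + 1))*4/2 = -(-7*2)*4/2 = -(-7)*4 = -1/2*(-56) = 28)
N(O, p) = -386/O
208054 + N(k, r(-16)) = 208054 - 386/28 = 208054 - 386*1/28 = 208054 - 193/14 = 2912563/14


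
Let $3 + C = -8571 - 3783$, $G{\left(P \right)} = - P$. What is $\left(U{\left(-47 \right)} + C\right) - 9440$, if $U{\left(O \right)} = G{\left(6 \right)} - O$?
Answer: $-21756$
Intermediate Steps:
$C = -12357$ ($C = -3 - 12354 = -12357$)
$U{\left(O \right)} = -6 - O$ ($U{\left(O \right)} = \left(-1\right) 6 - O = -6 - O$)
$\left(U{\left(-47 \right)} + C\right) - 9440 = \left(\left(-6 - -47\right) - 12357\right) - 9440 = \left(\left(-6 + 47\right) - 12357\right) - 9440 = \left(41 - 12357\right) - 9440 = -12316 - 9440 = -21756$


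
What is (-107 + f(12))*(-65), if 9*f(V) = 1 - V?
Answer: 63310/9 ≈ 7034.4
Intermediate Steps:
f(V) = ⅑ - V/9 (f(V) = (1 - V)/9 = ⅑ - V/9)
(-107 + f(12))*(-65) = (-107 + (⅑ - ⅑*12))*(-65) = (-107 + (⅑ - 4/3))*(-65) = (-107 - 11/9)*(-65) = -974/9*(-65) = 63310/9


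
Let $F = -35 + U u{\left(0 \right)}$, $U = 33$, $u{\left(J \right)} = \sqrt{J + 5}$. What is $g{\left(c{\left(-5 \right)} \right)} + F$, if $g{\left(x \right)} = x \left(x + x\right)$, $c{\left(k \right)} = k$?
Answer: $15 + 33 \sqrt{5} \approx 88.79$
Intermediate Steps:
$u{\left(J \right)} = \sqrt{5 + J}$
$F = -35 + 33 \sqrt{5}$ ($F = -35 + 33 \sqrt{5 + 0} = -35 + 33 \sqrt{5} \approx 38.79$)
$g{\left(x \right)} = 2 x^{2}$ ($g{\left(x \right)} = x 2 x = 2 x^{2}$)
$g{\left(c{\left(-5 \right)} \right)} + F = 2 \left(-5\right)^{2} - \left(35 - 33 \sqrt{5}\right) = 2 \cdot 25 - \left(35 - 33 \sqrt{5}\right) = 50 - \left(35 - 33 \sqrt{5}\right) = 15 + 33 \sqrt{5}$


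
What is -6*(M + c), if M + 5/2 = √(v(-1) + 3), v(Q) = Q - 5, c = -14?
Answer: 99 - 6*I*√3 ≈ 99.0 - 10.392*I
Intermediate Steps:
v(Q) = -5 + Q
M = -5/2 + I*√3 (M = -5/2 + √((-5 - 1) + 3) = -5/2 + √(-6 + 3) = -5/2 + √(-3) = -5/2 + I*√3 ≈ -2.5 + 1.732*I)
-6*(M + c) = -6*((-5/2 + I*√3) - 14) = -6*(-33/2 + I*√3) = 99 - 6*I*√3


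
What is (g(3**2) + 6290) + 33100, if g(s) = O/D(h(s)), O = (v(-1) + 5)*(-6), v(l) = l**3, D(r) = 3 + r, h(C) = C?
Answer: 39388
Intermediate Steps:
O = -24 (O = ((-1)**3 + 5)*(-6) = (-1 + 5)*(-6) = 4*(-6) = -24)
g(s) = -24/(3 + s)
(g(3**2) + 6290) + 33100 = (-24/(3 + 3**2) + 6290) + 33100 = (-24/(3 + 9) + 6290) + 33100 = (-24/12 + 6290) + 33100 = (-24*1/12 + 6290) + 33100 = (-2 + 6290) + 33100 = 6288 + 33100 = 39388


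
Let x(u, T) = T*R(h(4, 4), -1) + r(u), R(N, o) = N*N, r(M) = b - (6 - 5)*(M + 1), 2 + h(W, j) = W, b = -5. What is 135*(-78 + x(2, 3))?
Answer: -9990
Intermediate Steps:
h(W, j) = -2 + W
r(M) = -6 - M (r(M) = -5 - (6 - 5)*(M + 1) = -5 - (1 + M) = -5 + (-1 - M) = -6 - M)
R(N, o) = N²
x(u, T) = -6 - u + 4*T (x(u, T) = T*(-2 + 4)² + (-6 - u) = T*2² + (-6 - u) = T*4 + (-6 - u) = 4*T + (-6 - u) = -6 - u + 4*T)
135*(-78 + x(2, 3)) = 135*(-78 + (-6 - 1*2 + 4*3)) = 135*(-78 + (-6 - 2 + 12)) = 135*(-78 + 4) = 135*(-74) = -9990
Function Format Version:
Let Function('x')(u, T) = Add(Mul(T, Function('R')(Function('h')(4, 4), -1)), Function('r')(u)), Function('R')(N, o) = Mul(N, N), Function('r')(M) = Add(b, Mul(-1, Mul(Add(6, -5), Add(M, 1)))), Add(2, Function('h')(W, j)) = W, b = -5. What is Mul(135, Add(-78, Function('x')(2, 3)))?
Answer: -9990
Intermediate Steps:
Function('h')(W, j) = Add(-2, W)
Function('r')(M) = Add(-6, Mul(-1, M)) (Function('r')(M) = Add(-5, Mul(-1, Mul(Add(6, -5), Add(M, 1)))) = Add(-5, Mul(-1, Mul(1, Add(1, M)))) = Add(-5, Mul(-1, Add(1, M))) = Add(-5, Add(-1, Mul(-1, M))) = Add(-6, Mul(-1, M)))
Function('R')(N, o) = Pow(N, 2)
Function('x')(u, T) = Add(-6, Mul(-1, u), Mul(4, T)) (Function('x')(u, T) = Add(Mul(T, Pow(Add(-2, 4), 2)), Add(-6, Mul(-1, u))) = Add(Mul(T, Pow(2, 2)), Add(-6, Mul(-1, u))) = Add(Mul(T, 4), Add(-6, Mul(-1, u))) = Add(Mul(4, T), Add(-6, Mul(-1, u))) = Add(-6, Mul(-1, u), Mul(4, T)))
Mul(135, Add(-78, Function('x')(2, 3))) = Mul(135, Add(-78, Add(-6, Mul(-1, 2), Mul(4, 3)))) = Mul(135, Add(-78, Add(-6, -2, 12))) = Mul(135, Add(-78, 4)) = Mul(135, -74) = -9990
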